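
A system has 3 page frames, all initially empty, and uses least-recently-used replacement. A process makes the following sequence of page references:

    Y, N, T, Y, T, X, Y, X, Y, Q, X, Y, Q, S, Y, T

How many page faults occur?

7

Y → fault, frames {Y}
N → fault, frames {Y,N}
T → fault, frames {Y,N,T}
Y → hit
T → hit
X → fault, evict N, frames {Y,T,X}
Y → hit
X → hit
Y → hit
Q → fault, evict T, frames {X,Y,Q}
X → hit
Y → hit
Q → hit
S → fault, evict X, frames {Y,Q,S}
Y → hit
T → fault, evict Q, frames {S,Y,T}
Page faults: 7.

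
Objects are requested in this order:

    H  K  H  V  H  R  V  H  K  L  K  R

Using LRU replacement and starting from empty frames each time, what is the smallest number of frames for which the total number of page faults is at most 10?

2

f=1: 12 faults
f=2: 9 faults
f=3: 7 faults
f=4: 6 faults
f=5: 5 faults
Smallest f with faults ≤ 10 is 2.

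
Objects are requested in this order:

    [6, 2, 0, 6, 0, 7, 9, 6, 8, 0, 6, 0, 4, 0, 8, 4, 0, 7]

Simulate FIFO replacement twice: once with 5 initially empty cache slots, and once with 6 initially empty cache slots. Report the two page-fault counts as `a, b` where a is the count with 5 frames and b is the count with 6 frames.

5 frames: F F F . . F F . F . F . F F . . . F → 10 faults.
6 frames: F F F . . F F . F . . . F . . . . . → 7 faults.
7 < 10: adding a frame reduced faults, as is typical.

10, 7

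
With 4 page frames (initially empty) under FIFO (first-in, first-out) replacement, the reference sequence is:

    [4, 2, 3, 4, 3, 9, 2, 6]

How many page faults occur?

4 -> miss, frames [4]
2 -> miss, frames [4, 2]
3 -> miss, frames [4, 2, 3]
4 -> hit
3 -> hit
9 -> miss, frames [4, 2, 3, 9]
2 -> hit
6 -> miss, evict 4, frames [2, 3, 9, 6]
Page faults: 5.

5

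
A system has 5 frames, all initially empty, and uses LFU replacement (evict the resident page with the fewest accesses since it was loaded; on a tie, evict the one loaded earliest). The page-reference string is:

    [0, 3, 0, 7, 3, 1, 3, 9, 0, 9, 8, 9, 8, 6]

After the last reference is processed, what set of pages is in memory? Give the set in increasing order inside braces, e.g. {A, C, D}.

{0, 3, 6, 8, 9}

0: miss, frames {0}
3: miss, frames {0,3}
0: hit
7: miss, frames {0,3,7}
3: hit
1: miss, frames {0,3,7,1}
3: hit
9: miss, frames {0,3,7,1,9}
0: hit
9: hit
8: miss, evict 7, frames {0,3,1,9,8}
9: hit
8: hit
6: miss, evict 1, frames {0,3,9,8,6}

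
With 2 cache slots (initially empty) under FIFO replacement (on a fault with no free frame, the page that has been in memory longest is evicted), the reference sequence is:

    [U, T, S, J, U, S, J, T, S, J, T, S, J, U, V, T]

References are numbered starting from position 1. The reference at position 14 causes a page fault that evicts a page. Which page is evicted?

S

pos 1: U → miss, frames {U}
pos 2: T → miss, frames {U,T}
pos 3: S → miss, evict U, frames {T,S}
pos 4: J → miss, evict T, frames {S,J}
pos 5: U → miss, evict S, frames {J,U}
pos 6: S → miss, evict J, frames {U,S}
pos 7: J → miss, evict U, frames {S,J}
pos 8: T → miss, evict S, frames {J,T}
pos 9: S → miss, evict J, frames {T,S}
pos 10: J → miss, evict T, frames {S,J}
pos 11: T → miss, evict S, frames {J,T}
pos 12: S → miss, evict J, frames {T,S}
pos 13: J → miss, evict T, frames {S,J}
pos 14: U → miss, evict S, frames {J,U}
At position 14, page S is evicted.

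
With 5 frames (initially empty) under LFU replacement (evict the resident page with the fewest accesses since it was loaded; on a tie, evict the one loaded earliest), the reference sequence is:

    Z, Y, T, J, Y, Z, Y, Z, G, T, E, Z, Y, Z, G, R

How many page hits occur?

Z -> fault, frames [Z]
Y -> fault, frames [Z, Y]
T -> fault, frames [Z, Y, T]
J -> fault, frames [Z, Y, T, J]
Y -> hit
Z -> hit
Y -> hit
Z -> hit
G -> fault, frames [Z, Y, T, J, G]
T -> hit
E -> fault, evict J, frames [Z, Y, T, G, E]
Z -> hit
Y -> hit
Z -> hit
G -> hit
R -> fault, evict E, frames [Z, Y, T, G, R]
Hits: 9.

9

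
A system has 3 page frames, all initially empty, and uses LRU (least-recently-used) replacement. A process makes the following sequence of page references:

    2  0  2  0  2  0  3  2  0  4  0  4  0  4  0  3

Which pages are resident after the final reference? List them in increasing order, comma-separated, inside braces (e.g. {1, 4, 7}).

2 → miss, frames [2]
0 → miss, frames [2, 0]
2 → hit
0 → hit
2 → hit
0 → hit
3 → miss, frames [2, 0, 3]
2 → hit
0 → hit
4 → miss, evict 3, frames [2, 0, 4]
0 → hit
4 → hit
0 → hit
4 → hit
0 → hit
3 → miss, evict 2, frames [4, 0, 3]

{0, 3, 4}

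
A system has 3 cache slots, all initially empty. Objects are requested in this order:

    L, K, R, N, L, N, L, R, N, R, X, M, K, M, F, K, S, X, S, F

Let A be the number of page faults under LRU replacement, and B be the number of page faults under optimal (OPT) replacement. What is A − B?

3

Under LRU: F F F F F . . . . . F F F . F . F F . F → 12 faults.
Under OPT: F F F F . . . . . . F F F . F . F . . . → 9 faults.
A − B = 12 − 9 = 3.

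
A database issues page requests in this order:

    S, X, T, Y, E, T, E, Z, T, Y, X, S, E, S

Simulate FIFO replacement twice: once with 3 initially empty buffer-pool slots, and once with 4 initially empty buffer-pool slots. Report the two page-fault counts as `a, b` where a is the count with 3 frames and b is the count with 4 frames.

3 frames: F F F F F . . F F F F F F . → 11 faults.
4 frames: F F F F F . . F . . F F . . → 8 faults.
8 < 11: adding a frame reduced faults, as is typical.

11, 8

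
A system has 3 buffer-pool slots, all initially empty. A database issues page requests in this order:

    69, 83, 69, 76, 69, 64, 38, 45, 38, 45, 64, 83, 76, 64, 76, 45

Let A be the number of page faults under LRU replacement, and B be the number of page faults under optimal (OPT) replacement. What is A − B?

Under LRU: F F . F . F F F . . . F F . . F → 9 faults.
Under OPT: F F . F . F F F . . . F F . . . → 8 faults.
A − B = 9 − 8 = 1.

1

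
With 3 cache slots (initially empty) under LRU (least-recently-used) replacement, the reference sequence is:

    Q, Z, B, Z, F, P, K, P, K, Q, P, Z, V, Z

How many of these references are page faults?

Q -> fault, frames {Q}
Z -> fault, frames {Q,Z}
B -> fault, frames {Q,Z,B}
Z -> hit
F -> fault, evict Q, frames {B,Z,F}
P -> fault, evict B, frames {Z,F,P}
K -> fault, evict Z, frames {F,P,K}
P -> hit
K -> hit
Q -> fault, evict F, frames {P,K,Q}
P -> hit
Z -> fault, evict K, frames {Q,P,Z}
V -> fault, evict Q, frames {P,Z,V}
Z -> hit
Page faults: 9.

9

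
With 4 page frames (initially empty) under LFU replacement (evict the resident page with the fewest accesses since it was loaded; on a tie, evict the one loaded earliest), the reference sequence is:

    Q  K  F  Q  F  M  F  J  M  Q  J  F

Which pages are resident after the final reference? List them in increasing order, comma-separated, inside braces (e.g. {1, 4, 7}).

{F, J, M, Q}

Q -> fault, frames [Q]
K -> fault, frames [Q, K]
F -> fault, frames [Q, K, F]
Q -> hit
F -> hit
M -> fault, frames [Q, K, F, M]
F -> hit
J -> fault, evict K, frames [Q, F, M, J]
M -> hit
Q -> hit
J -> hit
F -> hit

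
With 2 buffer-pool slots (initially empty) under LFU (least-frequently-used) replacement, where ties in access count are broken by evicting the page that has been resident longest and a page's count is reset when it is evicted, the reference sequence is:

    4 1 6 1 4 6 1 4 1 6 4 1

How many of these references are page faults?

4: miss, frames [4]
1: miss, frames [4, 1]
6: miss, evict 4, frames [1, 6]
1: hit
4: miss, evict 6, frames [1, 4]
6: miss, evict 4, frames [1, 6]
1: hit
4: miss, evict 6, frames [1, 4]
1: hit
6: miss, evict 4, frames [1, 6]
4: miss, evict 6, frames [1, 4]
1: hit
Page faults: 8.

8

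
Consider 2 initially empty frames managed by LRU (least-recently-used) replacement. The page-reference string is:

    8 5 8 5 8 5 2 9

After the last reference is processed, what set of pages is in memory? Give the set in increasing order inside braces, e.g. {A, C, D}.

{2, 9}

8: miss, frames (8)
5: miss, frames (8 5)
8: hit
5: hit
8: hit
5: hit
2: miss, evict 8, frames (5 2)
9: miss, evict 5, frames (2 9)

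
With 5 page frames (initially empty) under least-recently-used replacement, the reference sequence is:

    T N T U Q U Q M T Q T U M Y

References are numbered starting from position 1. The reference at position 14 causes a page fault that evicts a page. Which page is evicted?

N

pos 1: T: fault, frames (T)
pos 2: N: fault, frames (T N)
pos 3: T: hit
pos 4: U: fault, frames (N T U)
pos 5: Q: fault, frames (N T U Q)
pos 6: U: hit
pos 7: Q: hit
pos 8: M: fault, frames (N T U Q M)
pos 9: T: hit
pos 10: Q: hit
pos 11: T: hit
pos 12: U: hit
pos 13: M: hit
pos 14: Y: fault, evict N, frames (Q T U M Y)
At position 14, page N is evicted.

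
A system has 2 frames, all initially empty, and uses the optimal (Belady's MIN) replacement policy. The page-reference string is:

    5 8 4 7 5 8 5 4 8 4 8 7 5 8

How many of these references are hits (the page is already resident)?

6

5 → miss, frames (5)
8 → miss, frames (5 8)
4 → miss, evict 8, frames (5 4)
7 → miss, evict 4, frames (5 7)
5 → hit
8 → miss, evict 7, frames (5 8)
5 → hit
4 → miss, evict 5, frames (8 4)
8 → hit
4 → hit
8 → hit
7 → miss, evict 4, frames (8 7)
5 → miss, evict 7, frames (8 5)
8 → hit
Hits: 6.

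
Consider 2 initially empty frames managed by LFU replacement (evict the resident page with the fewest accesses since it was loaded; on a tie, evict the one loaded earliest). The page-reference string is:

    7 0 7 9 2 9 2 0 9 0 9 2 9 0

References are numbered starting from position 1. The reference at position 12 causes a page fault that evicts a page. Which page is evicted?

pos 1: 7 -> miss, frames (7)
pos 2: 0 -> miss, frames (7 0)
pos 3: 7 -> hit
pos 4: 9 -> miss, evict 0, frames (7 9)
pos 5: 2 -> miss, evict 9, frames (7 2)
pos 6: 9 -> miss, evict 2, frames (7 9)
pos 7: 2 -> miss, evict 9, frames (7 2)
pos 8: 0 -> miss, evict 2, frames (7 0)
pos 9: 9 -> miss, evict 0, frames (7 9)
pos 10: 0 -> miss, evict 9, frames (7 0)
pos 11: 9 -> miss, evict 0, frames (7 9)
pos 12: 2 -> miss, evict 9, frames (7 2)
At position 12, page 9 is evicted.

9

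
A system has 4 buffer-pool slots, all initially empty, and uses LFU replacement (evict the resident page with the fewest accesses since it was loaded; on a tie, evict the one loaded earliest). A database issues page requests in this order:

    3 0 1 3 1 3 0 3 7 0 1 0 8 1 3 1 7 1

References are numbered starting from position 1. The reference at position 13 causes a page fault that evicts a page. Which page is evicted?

pos 1: 3 -> fault, frames (3)
pos 2: 0 -> fault, frames (3 0)
pos 3: 1 -> fault, frames (3 0 1)
pos 4: 3 -> hit
pos 5: 1 -> hit
pos 6: 3 -> hit
pos 7: 0 -> hit
pos 8: 3 -> hit
pos 9: 7 -> fault, frames (3 0 1 7)
pos 10: 0 -> hit
pos 11: 1 -> hit
pos 12: 0 -> hit
pos 13: 8 -> fault, evict 7, frames (3 0 1 8)
At position 13, page 7 is evicted.

7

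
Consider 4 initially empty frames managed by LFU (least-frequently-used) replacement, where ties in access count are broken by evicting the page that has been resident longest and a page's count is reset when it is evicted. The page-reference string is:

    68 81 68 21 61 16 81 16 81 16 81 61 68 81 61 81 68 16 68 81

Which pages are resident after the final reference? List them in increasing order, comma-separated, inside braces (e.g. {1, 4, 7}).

68 -> miss, frames [68]
81 -> miss, frames [68, 81]
68 -> hit
21 -> miss, frames [68, 81, 21]
61 -> miss, frames [68, 81, 21, 61]
16 -> miss, evict 81, frames [68, 21, 61, 16]
81 -> miss, evict 21, frames [68, 61, 16, 81]
16 -> hit
81 -> hit
16 -> hit
81 -> hit
61 -> hit
68 -> hit
81 -> hit
61 -> hit
81 -> hit
68 -> hit
16 -> hit
68 -> hit
81 -> hit

{16, 61, 68, 81}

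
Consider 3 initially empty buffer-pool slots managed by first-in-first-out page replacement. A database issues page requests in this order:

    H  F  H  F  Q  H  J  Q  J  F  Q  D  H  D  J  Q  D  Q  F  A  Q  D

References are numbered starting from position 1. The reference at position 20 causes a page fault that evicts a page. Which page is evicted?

H

pos 1: H: miss, frames {H}
pos 2: F: miss, frames {H,F}
pos 3: H: hit
pos 4: F: hit
pos 5: Q: miss, frames {H,F,Q}
pos 6: H: hit
pos 7: J: miss, evict H, frames {F,Q,J}
pos 8: Q: hit
pos 9: J: hit
pos 10: F: hit
pos 11: Q: hit
pos 12: D: miss, evict F, frames {Q,J,D}
pos 13: H: miss, evict Q, frames {J,D,H}
pos 14: D: hit
pos 15: J: hit
pos 16: Q: miss, evict J, frames {D,H,Q}
pos 17: D: hit
pos 18: Q: hit
pos 19: F: miss, evict D, frames {H,Q,F}
pos 20: A: miss, evict H, frames {Q,F,A}
At position 20, page H is evicted.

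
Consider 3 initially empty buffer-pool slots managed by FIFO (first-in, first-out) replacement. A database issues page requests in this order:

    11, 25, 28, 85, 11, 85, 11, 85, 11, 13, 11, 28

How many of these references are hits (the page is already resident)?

5

11 -> fault, frames {11}
25 -> fault, frames {11,25}
28 -> fault, frames {11,25,28}
85 -> fault, evict 11, frames {25,28,85}
11 -> fault, evict 25, frames {28,85,11}
85 -> hit
11 -> hit
85 -> hit
11 -> hit
13 -> fault, evict 28, frames {85,11,13}
11 -> hit
28 -> fault, evict 85, frames {11,13,28}
Hits: 5.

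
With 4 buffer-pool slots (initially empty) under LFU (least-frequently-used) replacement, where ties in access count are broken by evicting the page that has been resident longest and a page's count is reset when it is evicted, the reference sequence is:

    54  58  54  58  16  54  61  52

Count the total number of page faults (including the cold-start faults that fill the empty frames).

5

54: miss, frames (54)
58: miss, frames (54 58)
54: hit
58: hit
16: miss, frames (54 58 16)
54: hit
61: miss, frames (54 58 16 61)
52: miss, evict 16, frames (54 58 61 52)
Page faults: 5.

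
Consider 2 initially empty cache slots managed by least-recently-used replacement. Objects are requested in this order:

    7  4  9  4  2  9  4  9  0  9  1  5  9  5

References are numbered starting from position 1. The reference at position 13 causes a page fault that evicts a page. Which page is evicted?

pos 1: 7 → fault, frames [7]
pos 2: 4 → fault, frames [7, 4]
pos 3: 9 → fault, evict 7, frames [4, 9]
pos 4: 4 → hit
pos 5: 2 → fault, evict 9, frames [4, 2]
pos 6: 9 → fault, evict 4, frames [2, 9]
pos 7: 4 → fault, evict 2, frames [9, 4]
pos 8: 9 → hit
pos 9: 0 → fault, evict 4, frames [9, 0]
pos 10: 9 → hit
pos 11: 1 → fault, evict 0, frames [9, 1]
pos 12: 5 → fault, evict 9, frames [1, 5]
pos 13: 9 → fault, evict 1, frames [5, 9]
At position 13, page 1 is evicted.

1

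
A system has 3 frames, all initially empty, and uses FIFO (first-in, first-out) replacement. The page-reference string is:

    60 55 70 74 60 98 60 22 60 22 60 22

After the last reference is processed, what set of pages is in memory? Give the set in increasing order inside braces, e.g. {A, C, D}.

60 → miss, frames {60}
55 → miss, frames {60,55}
70 → miss, frames {60,55,70}
74 → miss, evict 60, frames {55,70,74}
60 → miss, evict 55, frames {70,74,60}
98 → miss, evict 70, frames {74,60,98}
60 → hit
22 → miss, evict 74, frames {60,98,22}
60 → hit
22 → hit
60 → hit
22 → hit

{22, 60, 98}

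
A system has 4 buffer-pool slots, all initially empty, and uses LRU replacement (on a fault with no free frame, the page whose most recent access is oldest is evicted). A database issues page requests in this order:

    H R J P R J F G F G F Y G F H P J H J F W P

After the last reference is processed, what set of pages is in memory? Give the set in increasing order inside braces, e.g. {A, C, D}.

{F, J, P, W}

H -> fault, frames {H}
R -> fault, frames {H,R}
J -> fault, frames {H,R,J}
P -> fault, frames {H,R,J,P}
R -> hit
J -> hit
F -> fault, evict H, frames {P,R,J,F}
G -> fault, evict P, frames {R,J,F,G}
F -> hit
G -> hit
F -> hit
Y -> fault, evict R, frames {J,G,F,Y}
G -> hit
F -> hit
H -> fault, evict J, frames {Y,G,F,H}
P -> fault, evict Y, frames {G,F,H,P}
J -> fault, evict G, frames {F,H,P,J}
H -> hit
J -> hit
F -> hit
W -> fault, evict P, frames {H,J,F,W}
P -> fault, evict H, frames {J,F,W,P}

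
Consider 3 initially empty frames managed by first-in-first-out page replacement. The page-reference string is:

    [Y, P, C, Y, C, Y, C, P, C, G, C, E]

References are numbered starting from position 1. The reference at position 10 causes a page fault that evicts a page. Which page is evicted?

Y

pos 1: Y → fault, frames (Y)
pos 2: P → fault, frames (Y P)
pos 3: C → fault, frames (Y P C)
pos 4: Y → hit
pos 5: C → hit
pos 6: Y → hit
pos 7: C → hit
pos 8: P → hit
pos 9: C → hit
pos 10: G → fault, evict Y, frames (P C G)
At position 10, page Y is evicted.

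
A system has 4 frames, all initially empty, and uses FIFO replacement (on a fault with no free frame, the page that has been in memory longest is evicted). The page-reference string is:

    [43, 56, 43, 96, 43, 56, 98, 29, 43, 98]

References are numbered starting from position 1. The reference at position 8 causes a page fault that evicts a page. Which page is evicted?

pos 1: 43: fault, frames (43)
pos 2: 56: fault, frames (43 56)
pos 3: 43: hit
pos 4: 96: fault, frames (43 56 96)
pos 5: 43: hit
pos 6: 56: hit
pos 7: 98: fault, frames (43 56 96 98)
pos 8: 29: fault, evict 43, frames (56 96 98 29)
At position 8, page 43 is evicted.

43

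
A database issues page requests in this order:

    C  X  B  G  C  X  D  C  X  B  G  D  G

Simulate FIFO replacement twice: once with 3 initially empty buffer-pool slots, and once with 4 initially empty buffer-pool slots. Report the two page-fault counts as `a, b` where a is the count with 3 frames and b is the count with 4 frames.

3 frames: F F F F F F F . . F F . . → 9 faults.
4 frames: F F F F . . F F F F F F . → 10 faults.
10 > 9: adding a frame increased faults — Belady's anomaly.

9, 10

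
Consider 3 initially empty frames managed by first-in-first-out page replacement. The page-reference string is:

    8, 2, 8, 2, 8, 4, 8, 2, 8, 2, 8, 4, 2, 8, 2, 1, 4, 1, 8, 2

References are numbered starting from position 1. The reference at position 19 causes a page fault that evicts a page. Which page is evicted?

2

pos 1: 8 → fault, frames [8]
pos 2: 2 → fault, frames [8, 2]
pos 3: 8 → hit
pos 4: 2 → hit
pos 5: 8 → hit
pos 6: 4 → fault, frames [8, 2, 4]
pos 7: 8 → hit
pos 8: 2 → hit
pos 9: 8 → hit
pos 10: 2 → hit
pos 11: 8 → hit
pos 12: 4 → hit
pos 13: 2 → hit
pos 14: 8 → hit
pos 15: 2 → hit
pos 16: 1 → fault, evict 8, frames [2, 4, 1]
pos 17: 4 → hit
pos 18: 1 → hit
pos 19: 8 → fault, evict 2, frames [4, 1, 8]
At position 19, page 2 is evicted.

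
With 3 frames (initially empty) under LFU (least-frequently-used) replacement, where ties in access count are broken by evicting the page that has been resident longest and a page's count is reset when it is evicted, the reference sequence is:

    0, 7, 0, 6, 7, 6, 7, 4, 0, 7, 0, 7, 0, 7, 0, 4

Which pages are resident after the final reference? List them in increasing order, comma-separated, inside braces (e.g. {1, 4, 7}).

{0, 4, 7}

0: miss, frames {0}
7: miss, frames {0,7}
0: hit
6: miss, frames {0,7,6}
7: hit
6: hit
7: hit
4: miss, evict 0, frames {7,6,4}
0: miss, evict 4, frames {7,6,0}
7: hit
0: hit
7: hit
0: hit
7: hit
0: hit
4: miss, evict 6, frames {7,0,4}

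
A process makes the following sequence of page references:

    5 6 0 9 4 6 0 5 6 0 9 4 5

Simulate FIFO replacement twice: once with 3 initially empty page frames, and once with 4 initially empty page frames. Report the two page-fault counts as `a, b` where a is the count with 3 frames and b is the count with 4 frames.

3 frames: F F F F F F F F . . F F . → 10 faults.
4 frames: F F F F F . . F F F F F F → 11 faults.
11 > 10: adding a frame increased faults — Belady's anomaly.

10, 11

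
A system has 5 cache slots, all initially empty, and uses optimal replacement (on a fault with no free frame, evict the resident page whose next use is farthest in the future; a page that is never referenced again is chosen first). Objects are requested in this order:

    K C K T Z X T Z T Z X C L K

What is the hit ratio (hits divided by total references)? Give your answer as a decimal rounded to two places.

K → miss, frames [K]
C → miss, frames [K, C]
K → hit
T → miss, frames [K, C, T]
Z → miss, frames [K, C, T, Z]
X → miss, frames [K, C, T, Z, X]
T → hit
Z → hit
T → hit
Z → hit
X → hit
C → hit
L → miss, evict X, frames [K, C, T, Z, L]
K → hit
Hits: 8 of 14 references → 8/14 = 0.5714.

0.57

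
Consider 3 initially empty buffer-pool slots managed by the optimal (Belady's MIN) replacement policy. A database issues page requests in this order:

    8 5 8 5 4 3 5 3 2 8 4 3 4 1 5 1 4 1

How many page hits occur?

8 → fault, frames {8}
5 → fault, frames {8,5}
8 → hit
5 → hit
4 → fault, frames {8,5,4}
3 → fault, evict 4, frames {8,5,3}
5 → hit
3 → hit
2 → fault, evict 5, frames {8,3,2}
8 → hit
4 → fault, evict 2, frames {8,3,4}
3 → hit
4 → hit
1 → fault, evict 3, frames {8,4,1}
5 → fault, evict 8, frames {4,1,5}
1 → hit
4 → hit
1 → hit
Hits: 10.

10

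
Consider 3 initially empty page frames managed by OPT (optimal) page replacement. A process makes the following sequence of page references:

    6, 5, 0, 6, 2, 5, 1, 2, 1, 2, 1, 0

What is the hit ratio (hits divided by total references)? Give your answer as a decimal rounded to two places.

0.58

6: miss, frames {6}
5: miss, frames {6,5}
0: miss, frames {6,5,0}
6: hit
2: miss, evict 6, frames {5,0,2}
5: hit
1: miss, evict 5, frames {0,2,1}
2: hit
1: hit
2: hit
1: hit
0: hit
Hits: 7 of 12 references → 7/12 = 0.5833.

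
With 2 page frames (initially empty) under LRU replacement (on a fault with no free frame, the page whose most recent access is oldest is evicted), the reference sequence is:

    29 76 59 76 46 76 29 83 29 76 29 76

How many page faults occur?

7

29: fault, frames {29}
76: fault, frames {29,76}
59: fault, evict 29, frames {76,59}
76: hit
46: fault, evict 59, frames {76,46}
76: hit
29: fault, evict 46, frames {76,29}
83: fault, evict 76, frames {29,83}
29: hit
76: fault, evict 83, frames {29,76}
29: hit
76: hit
Page faults: 7.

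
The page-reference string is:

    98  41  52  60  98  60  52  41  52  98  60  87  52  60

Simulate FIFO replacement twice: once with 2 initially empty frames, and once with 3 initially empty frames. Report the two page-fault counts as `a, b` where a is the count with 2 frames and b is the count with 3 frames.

2 frames: F F F F F . F F . F F F F F → 12 faults.
3 frames: F F F F F . . F F . F F . . → 9 faults.
9 < 12: adding a frame reduced faults, as is typical.

12, 9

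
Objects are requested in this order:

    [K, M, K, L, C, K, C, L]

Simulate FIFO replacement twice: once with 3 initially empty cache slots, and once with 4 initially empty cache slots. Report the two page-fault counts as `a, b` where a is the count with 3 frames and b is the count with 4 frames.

5, 4

3 frames: F F . F F F . . → 5 faults.
4 frames: F F . F F . . . → 4 faults.
4 < 5: adding a frame reduced faults, as is typical.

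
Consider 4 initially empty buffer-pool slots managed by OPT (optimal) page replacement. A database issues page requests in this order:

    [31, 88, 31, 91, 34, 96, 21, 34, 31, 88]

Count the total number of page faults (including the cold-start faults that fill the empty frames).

31 → miss, frames {31}
88 → miss, frames {31,88}
31 → hit
91 → miss, frames {31,88,91}
34 → miss, frames {31,88,91,34}
96 → miss, evict 91, frames {31,88,34,96}
21 → miss, evict 96, frames {31,88,34,21}
34 → hit
31 → hit
88 → hit
Page faults: 6.

6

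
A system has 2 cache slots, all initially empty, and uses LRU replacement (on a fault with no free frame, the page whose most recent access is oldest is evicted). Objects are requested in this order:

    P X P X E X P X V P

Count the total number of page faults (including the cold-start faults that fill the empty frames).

P -> miss, frames (P)
X -> miss, frames (P X)
P -> hit
X -> hit
E -> miss, evict P, frames (X E)
X -> hit
P -> miss, evict E, frames (X P)
X -> hit
V -> miss, evict P, frames (X V)
P -> miss, evict X, frames (V P)
Page faults: 6.

6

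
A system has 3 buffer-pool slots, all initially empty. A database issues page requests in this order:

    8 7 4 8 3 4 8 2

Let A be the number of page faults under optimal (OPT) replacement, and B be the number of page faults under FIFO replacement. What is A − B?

Under OPT: F F F . F . . F → 5 faults.
Under FIFO: F F F . F . F F → 6 faults.
A − B = 5 − 6 = -1.

-1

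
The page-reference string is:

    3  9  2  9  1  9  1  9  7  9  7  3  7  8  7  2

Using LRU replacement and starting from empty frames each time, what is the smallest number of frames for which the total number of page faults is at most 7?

5

f=1: 16 faults
f=2: 8 faults
f=3: 8 faults
f=4: 8 faults
f=5: 7 faults
f=6: 6 faults
Smallest f with faults ≤ 7 is 5.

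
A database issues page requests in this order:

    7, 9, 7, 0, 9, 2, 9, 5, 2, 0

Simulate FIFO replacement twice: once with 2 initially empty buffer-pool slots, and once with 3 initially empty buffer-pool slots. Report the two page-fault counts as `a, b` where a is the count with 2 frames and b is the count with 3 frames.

2 frames: F F . F . F F F F F → 8 faults.
3 frames: F F . F . F . F . . → 5 faults.
5 < 8: adding a frame reduced faults, as is typical.

8, 5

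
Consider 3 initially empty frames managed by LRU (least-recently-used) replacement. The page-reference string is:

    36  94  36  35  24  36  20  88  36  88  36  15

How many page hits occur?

36: fault, frames [36]
94: fault, frames [36, 94]
36: hit
35: fault, frames [94, 36, 35]
24: fault, evict 94, frames [36, 35, 24]
36: hit
20: fault, evict 35, frames [24, 36, 20]
88: fault, evict 24, frames [36, 20, 88]
36: hit
88: hit
36: hit
15: fault, evict 20, frames [88, 36, 15]
Hits: 5.

5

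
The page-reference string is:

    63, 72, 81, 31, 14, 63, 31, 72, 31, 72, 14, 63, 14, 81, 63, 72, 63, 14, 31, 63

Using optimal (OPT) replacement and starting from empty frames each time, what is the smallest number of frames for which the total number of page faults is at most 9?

4

f=1: 20 faults
f=2: 13 faults
f=3: 10 faults
f=4: 7 faults
f=5: 5 faults
Smallest f with faults ≤ 9 is 4.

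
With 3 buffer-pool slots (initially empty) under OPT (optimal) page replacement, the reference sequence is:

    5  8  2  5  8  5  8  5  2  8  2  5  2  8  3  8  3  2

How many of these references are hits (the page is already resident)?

14

5 -> fault, frames [5]
8 -> fault, frames [5, 8]
2 -> fault, frames [5, 8, 2]
5 -> hit
8 -> hit
5 -> hit
8 -> hit
5 -> hit
2 -> hit
8 -> hit
2 -> hit
5 -> hit
2 -> hit
8 -> hit
3 -> fault, evict 5, frames [8, 2, 3]
8 -> hit
3 -> hit
2 -> hit
Hits: 14.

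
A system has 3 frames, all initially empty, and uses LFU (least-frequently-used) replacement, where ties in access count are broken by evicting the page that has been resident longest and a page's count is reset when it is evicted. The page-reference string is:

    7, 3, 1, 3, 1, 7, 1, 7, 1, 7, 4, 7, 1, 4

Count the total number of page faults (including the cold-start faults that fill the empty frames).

7 → fault, frames [7]
3 → fault, frames [7, 3]
1 → fault, frames [7, 3, 1]
3 → hit
1 → hit
7 → hit
1 → hit
7 → hit
1 → hit
7 → hit
4 → fault, evict 3, frames [7, 1, 4]
7 → hit
1 → hit
4 → hit
Page faults: 4.

4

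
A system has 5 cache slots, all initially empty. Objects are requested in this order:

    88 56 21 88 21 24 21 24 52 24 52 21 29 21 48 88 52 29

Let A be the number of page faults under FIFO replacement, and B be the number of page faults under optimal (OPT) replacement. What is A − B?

1

Under FIFO: F F F . . F . . F . . . F . F F . . → 8 faults.
Under OPT: F F F . . F . . F . . . F . F . . . → 7 faults.
A − B = 8 − 7 = 1.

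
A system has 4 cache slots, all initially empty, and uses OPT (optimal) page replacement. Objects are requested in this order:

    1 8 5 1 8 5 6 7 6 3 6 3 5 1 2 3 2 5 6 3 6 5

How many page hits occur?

15

1 -> fault, frames {1}
8 -> fault, frames {1,8}
5 -> fault, frames {1,8,5}
1 -> hit
8 -> hit
5 -> hit
6 -> fault, frames {1,8,5,6}
7 -> fault, evict 8, frames {1,5,6,7}
6 -> hit
3 -> fault, evict 7, frames {1,5,6,3}
6 -> hit
3 -> hit
5 -> hit
1 -> hit
2 -> fault, evict 1, frames {5,6,3,2}
3 -> hit
2 -> hit
5 -> hit
6 -> hit
3 -> hit
6 -> hit
5 -> hit
Hits: 15.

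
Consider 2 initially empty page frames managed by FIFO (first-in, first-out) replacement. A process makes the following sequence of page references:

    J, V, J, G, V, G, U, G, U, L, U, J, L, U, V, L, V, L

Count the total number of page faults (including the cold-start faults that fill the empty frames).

J: miss, frames {J}
V: miss, frames {J,V}
J: hit
G: miss, evict J, frames {V,G}
V: hit
G: hit
U: miss, evict V, frames {G,U}
G: hit
U: hit
L: miss, evict G, frames {U,L}
U: hit
J: miss, evict U, frames {L,J}
L: hit
U: miss, evict L, frames {J,U}
V: miss, evict J, frames {U,V}
L: miss, evict U, frames {V,L}
V: hit
L: hit
Page faults: 9.

9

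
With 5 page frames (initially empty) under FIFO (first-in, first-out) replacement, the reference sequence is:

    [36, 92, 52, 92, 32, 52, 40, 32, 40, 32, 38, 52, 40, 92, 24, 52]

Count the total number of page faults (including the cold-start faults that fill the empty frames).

36 → fault, frames [36]
92 → fault, frames [36, 92]
52 → fault, frames [36, 92, 52]
92 → hit
32 → fault, frames [36, 92, 52, 32]
52 → hit
40 → fault, frames [36, 92, 52, 32, 40]
32 → hit
40 → hit
32 → hit
38 → fault, evict 36, frames [92, 52, 32, 40, 38]
52 → hit
40 → hit
92 → hit
24 → fault, evict 92, frames [52, 32, 40, 38, 24]
52 → hit
Page faults: 7.

7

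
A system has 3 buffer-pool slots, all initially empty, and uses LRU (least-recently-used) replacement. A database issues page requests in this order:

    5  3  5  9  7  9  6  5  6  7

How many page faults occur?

7

5 → fault, frames [5]
3 → fault, frames [5, 3]
5 → hit
9 → fault, frames [3, 5, 9]
7 → fault, evict 3, frames [5, 9, 7]
9 → hit
6 → fault, evict 5, frames [7, 9, 6]
5 → fault, evict 7, frames [9, 6, 5]
6 → hit
7 → fault, evict 9, frames [5, 6, 7]
Page faults: 7.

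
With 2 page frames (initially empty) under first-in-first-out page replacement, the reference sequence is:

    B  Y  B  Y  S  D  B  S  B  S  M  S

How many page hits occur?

5

B: fault, frames (B)
Y: fault, frames (B Y)
B: hit
Y: hit
S: fault, evict B, frames (Y S)
D: fault, evict Y, frames (S D)
B: fault, evict S, frames (D B)
S: fault, evict D, frames (B S)
B: hit
S: hit
M: fault, evict B, frames (S M)
S: hit
Hits: 5.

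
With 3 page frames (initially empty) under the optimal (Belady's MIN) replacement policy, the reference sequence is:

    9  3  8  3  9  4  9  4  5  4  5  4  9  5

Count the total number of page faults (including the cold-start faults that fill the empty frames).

5

9 -> miss, frames {9}
3 -> miss, frames {9,3}
8 -> miss, frames {9,3,8}
3 -> hit
9 -> hit
4 -> miss, evict 8, frames {9,3,4}
9 -> hit
4 -> hit
5 -> miss, evict 3, frames {9,4,5}
4 -> hit
5 -> hit
4 -> hit
9 -> hit
5 -> hit
Page faults: 5.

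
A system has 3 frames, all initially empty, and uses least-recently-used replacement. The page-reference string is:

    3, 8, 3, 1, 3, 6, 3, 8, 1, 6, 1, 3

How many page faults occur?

8

3 -> miss, frames (3)
8 -> miss, frames (3 8)
3 -> hit
1 -> miss, frames (8 3 1)
3 -> hit
6 -> miss, evict 8, frames (1 3 6)
3 -> hit
8 -> miss, evict 1, frames (6 3 8)
1 -> miss, evict 6, frames (3 8 1)
6 -> miss, evict 3, frames (8 1 6)
1 -> hit
3 -> miss, evict 8, frames (6 1 3)
Page faults: 8.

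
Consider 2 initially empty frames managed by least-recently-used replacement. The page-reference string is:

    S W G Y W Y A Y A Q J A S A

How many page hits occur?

4

S -> miss, frames {S}
W -> miss, frames {S,W}
G -> miss, evict S, frames {W,G}
Y -> miss, evict W, frames {G,Y}
W -> miss, evict G, frames {Y,W}
Y -> hit
A -> miss, evict W, frames {Y,A}
Y -> hit
A -> hit
Q -> miss, evict Y, frames {A,Q}
J -> miss, evict A, frames {Q,J}
A -> miss, evict Q, frames {J,A}
S -> miss, evict J, frames {A,S}
A -> hit
Hits: 4.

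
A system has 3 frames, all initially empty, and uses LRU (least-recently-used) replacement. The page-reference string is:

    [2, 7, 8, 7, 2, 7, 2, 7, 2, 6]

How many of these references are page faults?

4

2 -> fault, frames {2}
7 -> fault, frames {2,7}
8 -> fault, frames {2,7,8}
7 -> hit
2 -> hit
7 -> hit
2 -> hit
7 -> hit
2 -> hit
6 -> fault, evict 8, frames {7,2,6}
Page faults: 4.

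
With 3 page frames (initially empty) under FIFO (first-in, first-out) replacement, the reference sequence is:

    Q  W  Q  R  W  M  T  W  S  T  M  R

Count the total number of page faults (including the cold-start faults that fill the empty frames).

Q → fault, frames (Q)
W → fault, frames (Q W)
Q → hit
R → fault, frames (Q W R)
W → hit
M → fault, evict Q, frames (W R M)
T → fault, evict W, frames (R M T)
W → fault, evict R, frames (M T W)
S → fault, evict M, frames (T W S)
T → hit
M → fault, evict T, frames (W S M)
R → fault, evict W, frames (S M R)
Page faults: 9.

9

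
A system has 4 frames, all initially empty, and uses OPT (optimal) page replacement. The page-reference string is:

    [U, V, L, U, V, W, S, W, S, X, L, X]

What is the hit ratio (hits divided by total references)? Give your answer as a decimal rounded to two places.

U: miss, frames (U)
V: miss, frames (U V)
L: miss, frames (U V L)
U: hit
V: hit
W: miss, frames (U V L W)
S: miss, evict V, frames (U L W S)
W: hit
S: hit
X: miss, evict S, frames (U L W X)
L: hit
X: hit
Hits: 6 of 12 references → 6/12 = 0.5000.

0.50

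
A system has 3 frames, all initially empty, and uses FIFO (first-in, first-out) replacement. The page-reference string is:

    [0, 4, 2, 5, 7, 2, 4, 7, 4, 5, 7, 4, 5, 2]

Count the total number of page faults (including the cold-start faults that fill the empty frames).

7

0: fault, frames (0)
4: fault, frames (0 4)
2: fault, frames (0 4 2)
5: fault, evict 0, frames (4 2 5)
7: fault, evict 4, frames (2 5 7)
2: hit
4: fault, evict 2, frames (5 7 4)
7: hit
4: hit
5: hit
7: hit
4: hit
5: hit
2: fault, evict 5, frames (7 4 2)
Page faults: 7.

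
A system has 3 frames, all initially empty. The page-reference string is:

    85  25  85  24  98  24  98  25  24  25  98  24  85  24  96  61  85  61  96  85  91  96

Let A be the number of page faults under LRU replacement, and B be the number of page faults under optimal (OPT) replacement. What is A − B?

2

Under LRU: F F . F F . . F . . . . F . F F F . . . F . → 10 faults.
Under OPT: F F . F F . . . . . . . F . F F . . . . F . → 8 faults.
A − B = 10 − 8 = 2.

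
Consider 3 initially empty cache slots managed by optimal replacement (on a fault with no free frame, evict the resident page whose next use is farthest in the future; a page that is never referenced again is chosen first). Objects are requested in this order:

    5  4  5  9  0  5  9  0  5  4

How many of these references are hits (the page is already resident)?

5 -> fault, frames (5)
4 -> fault, frames (5 4)
5 -> hit
9 -> fault, frames (5 4 9)
0 -> fault, evict 4, frames (5 9 0)
5 -> hit
9 -> hit
0 -> hit
5 -> hit
4 -> fault, evict 0, frames (5 9 4)
Hits: 5.

5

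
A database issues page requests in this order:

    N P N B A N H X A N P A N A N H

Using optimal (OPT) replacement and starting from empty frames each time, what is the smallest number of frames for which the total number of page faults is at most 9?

3

f=1: 16 faults
f=2: 10 faults
f=3: 8 faults
f=4: 7 faults
f=5: 6 faults
f=6: 6 faults
Smallest f with faults ≤ 9 is 3.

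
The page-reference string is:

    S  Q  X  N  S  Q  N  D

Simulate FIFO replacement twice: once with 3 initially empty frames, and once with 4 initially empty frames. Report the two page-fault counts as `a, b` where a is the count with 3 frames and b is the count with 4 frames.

3 frames: F F F F F F . F → 7 faults.
4 frames: F F F F . . . F → 5 faults.
5 < 7: adding a frame reduced faults, as is typical.

7, 5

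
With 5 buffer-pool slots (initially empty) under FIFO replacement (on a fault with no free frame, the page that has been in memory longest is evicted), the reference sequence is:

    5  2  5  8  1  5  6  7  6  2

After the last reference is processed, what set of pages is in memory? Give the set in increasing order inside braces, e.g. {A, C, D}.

5: miss, frames {5}
2: miss, frames {5,2}
5: hit
8: miss, frames {5,2,8}
1: miss, frames {5,2,8,1}
5: hit
6: miss, frames {5,2,8,1,6}
7: miss, evict 5, frames {2,8,1,6,7}
6: hit
2: hit

{1, 2, 6, 7, 8}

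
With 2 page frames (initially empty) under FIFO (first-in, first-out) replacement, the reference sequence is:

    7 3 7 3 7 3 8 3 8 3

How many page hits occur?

7 -> miss, frames [7]
3 -> miss, frames [7, 3]
7 -> hit
3 -> hit
7 -> hit
3 -> hit
8 -> miss, evict 7, frames [3, 8]
3 -> hit
8 -> hit
3 -> hit
Hits: 7.

7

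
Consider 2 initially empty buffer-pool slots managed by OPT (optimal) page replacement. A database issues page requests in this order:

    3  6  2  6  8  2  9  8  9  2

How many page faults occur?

3: fault, frames [3]
6: fault, frames [3, 6]
2: fault, evict 3, frames [6, 2]
6: hit
8: fault, evict 6, frames [2, 8]
2: hit
9: fault, evict 2, frames [8, 9]
8: hit
9: hit
2: fault, evict 9, frames [8, 2]
Page faults: 6.

6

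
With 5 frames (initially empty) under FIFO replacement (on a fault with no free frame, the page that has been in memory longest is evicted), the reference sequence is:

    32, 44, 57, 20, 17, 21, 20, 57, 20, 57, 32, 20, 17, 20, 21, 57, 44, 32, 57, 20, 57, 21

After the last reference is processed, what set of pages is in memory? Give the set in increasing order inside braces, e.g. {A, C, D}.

{20, 21, 32, 44, 57}

32: fault, frames [32]
44: fault, frames [32, 44]
57: fault, frames [32, 44, 57]
20: fault, frames [32, 44, 57, 20]
17: fault, frames [32, 44, 57, 20, 17]
21: fault, evict 32, frames [44, 57, 20, 17, 21]
20: hit
57: hit
20: hit
57: hit
32: fault, evict 44, frames [57, 20, 17, 21, 32]
20: hit
17: hit
20: hit
21: hit
57: hit
44: fault, evict 57, frames [20, 17, 21, 32, 44]
32: hit
57: fault, evict 20, frames [17, 21, 32, 44, 57]
20: fault, evict 17, frames [21, 32, 44, 57, 20]
57: hit
21: hit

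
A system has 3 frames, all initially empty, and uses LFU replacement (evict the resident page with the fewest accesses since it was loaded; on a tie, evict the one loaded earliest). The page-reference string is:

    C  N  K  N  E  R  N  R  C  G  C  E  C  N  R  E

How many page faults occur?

C -> miss, frames (C)
N -> miss, frames (C N)
K -> miss, frames (C N K)
N -> hit
E -> miss, evict C, frames (N K E)
R -> miss, evict K, frames (N E R)
N -> hit
R -> hit
C -> miss, evict E, frames (N R C)
G -> miss, evict C, frames (N R G)
C -> miss, evict G, frames (N R C)
E -> miss, evict C, frames (N R E)
C -> miss, evict E, frames (N R C)
N -> hit
R -> hit
E -> miss, evict C, frames (N R E)
Page faults: 11.

11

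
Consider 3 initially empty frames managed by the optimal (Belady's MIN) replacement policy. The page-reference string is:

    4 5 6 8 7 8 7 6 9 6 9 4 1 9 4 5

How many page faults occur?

4 → miss, frames (4)
5 → miss, frames (4 5)
6 → miss, frames (4 5 6)
8 → miss, evict 5, frames (4 6 8)
7 → miss, evict 4, frames (6 8 7)
8 → hit
7 → hit
6 → hit
9 → miss, evict 7, frames (6 8 9)
6 → hit
9 → hit
4 → miss, evict 8, frames (6 9 4)
1 → miss, evict 6, frames (9 4 1)
9 → hit
4 → hit
5 → miss, evict 1, frames (9 4 5)
Page faults: 9.

9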